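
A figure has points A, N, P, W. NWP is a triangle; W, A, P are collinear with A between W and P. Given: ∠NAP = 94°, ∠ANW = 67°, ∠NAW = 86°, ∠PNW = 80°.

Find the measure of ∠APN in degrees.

∠APN = 73°

1. ∠AWN = 27°  [△NWA]
2. ∠NWP = 27°  [A on ray WP]
3. ∠NPW = 73°  [△NWP]
4. ∠APN = 73°  [A on ray PW]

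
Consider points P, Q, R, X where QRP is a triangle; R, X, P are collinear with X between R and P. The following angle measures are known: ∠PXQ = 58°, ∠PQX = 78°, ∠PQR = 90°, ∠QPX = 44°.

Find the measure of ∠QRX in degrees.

1. ∠QPR = 44°  [X on ray PR]
2. ∠PRQ = 46°  [△QRP]
3. ∠QRX = 46°  [X on ray RP]

∠QRX = 46°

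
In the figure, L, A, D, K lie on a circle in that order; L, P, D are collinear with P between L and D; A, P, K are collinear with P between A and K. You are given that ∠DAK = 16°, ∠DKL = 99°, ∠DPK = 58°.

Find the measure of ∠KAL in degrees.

∠KAL = 65°

1. ∠DLK = 16°  [same arc DK]
2. ∠KDL = 65°  [△LDK]
3. ∠KAL = 65°  [same arc LK]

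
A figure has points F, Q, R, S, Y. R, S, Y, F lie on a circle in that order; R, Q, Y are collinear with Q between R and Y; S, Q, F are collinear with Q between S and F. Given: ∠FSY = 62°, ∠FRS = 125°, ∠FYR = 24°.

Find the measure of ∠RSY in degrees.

1. ∠FRY = 62°  [same arc YF]
2. ∠RFY = 94°  [△RYF]
3. ∠RSY = 86°  [cyclic RSYF, opposite ∠S+∠F]

∠RSY = 86°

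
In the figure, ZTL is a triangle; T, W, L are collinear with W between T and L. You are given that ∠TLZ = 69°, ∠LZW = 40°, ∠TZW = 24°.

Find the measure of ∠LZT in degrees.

∠LZT = 64°

1. ∠WLZ = 69°  [W on ray LT]
2. ∠LWZ = 71°  [△ZWL]
3. ∠TWZ = 109°  [linear pair at W on TL]
4. ∠WTZ = 47°  [△ZTW]
5. ∠LTZ = 47°  [W on ray TL]
6. ∠LZT = 64°  [△ZTL]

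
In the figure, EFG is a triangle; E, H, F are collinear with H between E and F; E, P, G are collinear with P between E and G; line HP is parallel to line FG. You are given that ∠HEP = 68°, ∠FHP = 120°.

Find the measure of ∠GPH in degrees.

∠GPH = 128°

1. ∠EHP = 60°  [linear pair at H on EF]
2. ∠EPH = 52°  [△EHP]
3. ∠GPH = 128°  [linear pair at P on EG]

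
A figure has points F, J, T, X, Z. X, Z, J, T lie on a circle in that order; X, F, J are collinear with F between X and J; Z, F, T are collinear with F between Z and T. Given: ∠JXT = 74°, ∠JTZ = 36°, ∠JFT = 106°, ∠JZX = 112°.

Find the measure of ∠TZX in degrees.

∠TZX = 38°

1. ∠JXZ = 36°  [same arc ZJ]
2. ∠XFZ = 106°  [vertical angles at F]
3. ∠TZX = 38°  [△XFZ]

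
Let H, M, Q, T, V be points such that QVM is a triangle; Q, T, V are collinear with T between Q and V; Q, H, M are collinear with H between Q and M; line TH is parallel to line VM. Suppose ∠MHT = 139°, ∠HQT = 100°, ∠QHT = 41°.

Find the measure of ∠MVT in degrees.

∠MVT = 39°

1. ∠HTQ = 39°  [△QTH]
2. ∠HTV = 141°  [linear pair at T on QV]
3. ∠MVT = 39°  [TH∥VM, co-interior at V–T]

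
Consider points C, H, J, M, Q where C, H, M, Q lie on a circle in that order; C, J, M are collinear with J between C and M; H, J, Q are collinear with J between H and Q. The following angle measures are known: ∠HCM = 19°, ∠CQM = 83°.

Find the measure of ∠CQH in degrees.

1. ∠CHM = 97°  [cyclic CHMQ, opposite ∠H+∠Q]
2. ∠CMH = 64°  [△CHM]
3. ∠CQH = 64°  [same arc CH]

∠CQH = 64°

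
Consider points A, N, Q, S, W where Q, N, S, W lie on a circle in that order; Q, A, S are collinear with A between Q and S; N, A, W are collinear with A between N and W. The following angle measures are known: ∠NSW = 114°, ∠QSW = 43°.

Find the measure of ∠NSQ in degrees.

1. ∠NQW = 66°  [cyclic QNSW, opposite ∠Q+∠S]
2. ∠QNW = 43°  [same arc QW]
3. ∠NWQ = 71°  [△QNW]
4. ∠NSQ = 71°  [same arc QN]

∠NSQ = 71°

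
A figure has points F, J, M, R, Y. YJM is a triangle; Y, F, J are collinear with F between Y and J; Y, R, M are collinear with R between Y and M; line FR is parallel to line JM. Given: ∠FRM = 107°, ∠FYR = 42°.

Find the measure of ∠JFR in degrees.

∠JFR = 115°

1. ∠FRY = 73°  [linear pair at R on YM]
2. ∠RFY = 65°  [△YFR]
3. ∠JFR = 115°  [linear pair at F on YJ]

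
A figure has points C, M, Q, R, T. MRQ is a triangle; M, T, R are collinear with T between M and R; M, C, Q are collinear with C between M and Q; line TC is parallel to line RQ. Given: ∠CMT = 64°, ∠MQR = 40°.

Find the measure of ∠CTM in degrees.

1. ∠QMR = 64°  [T on MR, C on MQ]
2. ∠MRQ = 76°  [△MRQ]
3. ∠CTM = 76°  [TC∥RQ, corresponding at T]

∠CTM = 76°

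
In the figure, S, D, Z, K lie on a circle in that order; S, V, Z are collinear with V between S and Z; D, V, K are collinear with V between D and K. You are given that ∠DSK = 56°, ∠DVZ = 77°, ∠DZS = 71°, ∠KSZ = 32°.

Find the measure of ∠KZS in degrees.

1. ∠DZK = 124°  [cyclic SDZK, opposite ∠S+∠Z]
2. ∠KVS = 77°  [vertical angles at V]
3. ∠KDZ = 32°  [△DVZ]
4. ∠DKZ = 24°  [△DZK]
5. ∠KVZ = 103°  [linear pair at V on SZ]
6. ∠KZS = 53°  [△ZVK]

∠KZS = 53°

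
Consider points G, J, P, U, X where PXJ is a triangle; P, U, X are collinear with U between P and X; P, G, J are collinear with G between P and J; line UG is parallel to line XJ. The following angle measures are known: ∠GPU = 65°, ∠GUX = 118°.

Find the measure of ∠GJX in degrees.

∠GJX = 53°

1. ∠GUP = 62°  [linear pair at U on PX]
2. ∠PGU = 53°  [△PUG]
3. ∠JGU = 127°  [linear pair at G on PJ]
4. ∠GJX = 53°  [UG∥XJ, co-interior at J–G]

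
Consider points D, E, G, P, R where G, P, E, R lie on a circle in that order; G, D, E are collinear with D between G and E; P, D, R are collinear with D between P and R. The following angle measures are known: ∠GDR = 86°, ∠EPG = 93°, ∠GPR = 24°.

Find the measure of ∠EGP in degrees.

∠EGP = 62°

1. ∠EDP = 86°  [vertical angles at D]
2. ∠GDP = 94°  [linear pair at D on GE]
3. ∠EGP = 62°  [△GDP]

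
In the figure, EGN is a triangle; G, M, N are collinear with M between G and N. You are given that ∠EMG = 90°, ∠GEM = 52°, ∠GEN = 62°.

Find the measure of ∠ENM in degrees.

1. ∠EGM = 38°  [△EGM]
2. ∠EGN = 38°  [M on ray GN]
3. ∠ENG = 80°  [△EGN]
4. ∠ENM = 80°  [M on ray NG]

∠ENM = 80°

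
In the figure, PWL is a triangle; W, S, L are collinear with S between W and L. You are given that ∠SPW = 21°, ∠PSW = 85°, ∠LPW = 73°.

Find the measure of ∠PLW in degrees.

1. ∠PWS = 74°  [△PWS]
2. ∠LWP = 74°  [S on ray WL]
3. ∠PLW = 33°  [△PWL]

∠PLW = 33°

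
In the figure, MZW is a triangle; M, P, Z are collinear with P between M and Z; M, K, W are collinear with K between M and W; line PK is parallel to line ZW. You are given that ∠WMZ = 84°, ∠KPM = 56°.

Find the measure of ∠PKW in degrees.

1. ∠KMP = 84°  [P on MZ, K on MW]
2. ∠MKP = 40°  [△MPK]
3. ∠PKW = 140°  [linear pair at K on MW]

∠PKW = 140°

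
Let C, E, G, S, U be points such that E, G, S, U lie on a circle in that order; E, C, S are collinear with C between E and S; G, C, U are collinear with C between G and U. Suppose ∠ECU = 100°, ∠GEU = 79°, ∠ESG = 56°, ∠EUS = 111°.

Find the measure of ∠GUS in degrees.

1. ∠GCS = 100°  [vertical angles at C]
2. ∠GSU = 101°  [cyclic EGSU, opposite ∠E+∠S]
3. ∠SGU = 24°  [△GCS]
4. ∠GUS = 55°  [△GSU]

∠GUS = 55°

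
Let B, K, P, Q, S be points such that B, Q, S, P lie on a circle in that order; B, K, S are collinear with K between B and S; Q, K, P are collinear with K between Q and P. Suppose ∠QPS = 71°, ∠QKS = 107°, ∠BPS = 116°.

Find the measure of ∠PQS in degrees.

∠PQS = 28°

1. ∠QBS = 71°  [same arc QS]
2. ∠BQS = 64°  [cyclic BQSP, opposite ∠Q+∠P]
3. ∠BSQ = 45°  [△BQS]
4. ∠PQS = 28°  [△QKS]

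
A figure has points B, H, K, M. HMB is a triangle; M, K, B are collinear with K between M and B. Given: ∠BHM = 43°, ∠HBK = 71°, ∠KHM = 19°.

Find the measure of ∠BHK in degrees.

∠BHK = 24°

1. ∠HBM = 71°  [K on ray BM]
2. ∠BMH = 66°  [△HMB]
3. ∠HMK = 66°  [K on ray MB]
4. ∠HKM = 95°  [△HMK]
5. ∠BKH = 85°  [linear pair at K on MB]
6. ∠BHK = 24°  [△HKB]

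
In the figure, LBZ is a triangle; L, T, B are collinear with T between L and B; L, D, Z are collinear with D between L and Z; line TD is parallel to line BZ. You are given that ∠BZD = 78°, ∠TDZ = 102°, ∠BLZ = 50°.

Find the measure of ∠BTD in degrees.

1. ∠LDT = 78°  [linear pair at D on LZ]
2. ∠DLT = 50°  [T on LB, D on LZ]
3. ∠DTL = 52°  [△LTD]
4. ∠BTD = 128°  [linear pair at T on LB]

∠BTD = 128°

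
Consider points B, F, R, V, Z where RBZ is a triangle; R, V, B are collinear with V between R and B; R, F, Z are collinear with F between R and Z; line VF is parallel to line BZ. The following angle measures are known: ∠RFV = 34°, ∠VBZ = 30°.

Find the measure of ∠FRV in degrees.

1. ∠BZR = 34°  [VF∥BZ, corresponding at F]
2. ∠RBZ = 30°  [V on ray BR]
3. ∠BRZ = 116°  [△RBZ]
4. ∠FRV = 116°  [V on RB, F on RZ]

∠FRV = 116°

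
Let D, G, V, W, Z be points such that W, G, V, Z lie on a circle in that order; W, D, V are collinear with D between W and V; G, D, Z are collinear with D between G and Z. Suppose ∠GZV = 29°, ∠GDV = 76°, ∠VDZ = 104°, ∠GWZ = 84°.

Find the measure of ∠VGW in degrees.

1. ∠GWV = 29°  [same arc GV]
2. ∠GVZ = 96°  [cyclic WGVZ, opposite ∠W+∠V]
3. ∠VGZ = 55°  [△GVZ]
4. ∠GVW = 49°  [△GDV]
5. ∠VGW = 102°  [△WGV]

∠VGW = 102°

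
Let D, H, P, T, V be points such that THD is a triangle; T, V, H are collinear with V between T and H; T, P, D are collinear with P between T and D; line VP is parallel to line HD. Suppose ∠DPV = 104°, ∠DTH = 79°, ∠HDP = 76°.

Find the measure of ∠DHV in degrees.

1. ∠HDT = 76°  [P on ray DT]
2. ∠DHT = 25°  [△THD]
3. ∠DHV = 25°  [V on ray HT]

∠DHV = 25°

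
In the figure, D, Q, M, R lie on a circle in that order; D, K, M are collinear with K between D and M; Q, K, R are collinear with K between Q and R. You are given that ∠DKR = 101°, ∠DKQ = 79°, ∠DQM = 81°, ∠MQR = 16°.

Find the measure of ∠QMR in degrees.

∠QMR = 128°

1. ∠MKR = 79°  [linear pair at K on DM]
2. ∠DRM = 99°  [cyclic DQMR, opposite ∠Q+∠R]
3. ∠MDR = 16°  [same arc MR]
4. ∠DMR = 65°  [△DMR]
5. ∠MRQ = 36°  [△MKR]
6. ∠QMR = 128°  [△QMR]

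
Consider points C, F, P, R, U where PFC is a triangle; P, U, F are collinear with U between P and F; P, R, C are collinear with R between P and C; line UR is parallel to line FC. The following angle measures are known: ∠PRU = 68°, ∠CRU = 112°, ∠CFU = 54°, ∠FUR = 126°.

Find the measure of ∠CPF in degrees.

∠CPF = 58°

1. ∠FCP = 68°  [UR∥FC, corresponding at R]
2. ∠CFP = 54°  [U on ray FP]
3. ∠CPF = 58°  [△PFC]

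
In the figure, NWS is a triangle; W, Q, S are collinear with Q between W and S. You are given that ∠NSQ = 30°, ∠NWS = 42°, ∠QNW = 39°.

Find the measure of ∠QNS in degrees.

1. ∠NWQ = 42°  [Q on ray WS]
2. ∠NQW = 99°  [△NWQ]
3. ∠NQS = 81°  [linear pair at Q on WS]
4. ∠QNS = 69°  [△NQS]

∠QNS = 69°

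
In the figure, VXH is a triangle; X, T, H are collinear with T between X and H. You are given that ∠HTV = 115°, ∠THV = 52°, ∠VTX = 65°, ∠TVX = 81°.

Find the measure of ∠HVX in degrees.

1. ∠VHX = 52°  [T on ray HX]
2. ∠TXV = 34°  [△VXT]
3. ∠HXV = 34°  [T on ray XH]
4. ∠HVX = 94°  [△VXH]

∠HVX = 94°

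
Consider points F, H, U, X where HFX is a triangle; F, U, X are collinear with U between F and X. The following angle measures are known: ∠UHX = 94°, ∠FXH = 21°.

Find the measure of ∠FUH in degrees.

∠FUH = 115°

1. ∠HXU = 21°  [U on ray XF]
2. ∠HUX = 65°  [△HUX]
3. ∠FUH = 115°  [linear pair at U on FX]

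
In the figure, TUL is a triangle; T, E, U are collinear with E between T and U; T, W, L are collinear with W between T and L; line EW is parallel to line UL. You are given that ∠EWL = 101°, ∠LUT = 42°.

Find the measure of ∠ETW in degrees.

1. ∠EWT = 79°  [linear pair at W on TL]
2. ∠TEW = 42°  [EW∥UL, corresponding at E]
3. ∠ETW = 59°  [△TEW]

∠ETW = 59°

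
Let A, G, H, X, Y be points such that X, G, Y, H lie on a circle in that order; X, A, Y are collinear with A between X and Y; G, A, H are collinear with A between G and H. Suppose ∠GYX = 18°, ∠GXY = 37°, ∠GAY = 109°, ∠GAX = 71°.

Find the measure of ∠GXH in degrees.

∠GXH = 90°

1. ∠GHX = 18°  [same arc XG]
2. ∠HGX = 72°  [△XAG]
3. ∠GXH = 90°  [△XGH]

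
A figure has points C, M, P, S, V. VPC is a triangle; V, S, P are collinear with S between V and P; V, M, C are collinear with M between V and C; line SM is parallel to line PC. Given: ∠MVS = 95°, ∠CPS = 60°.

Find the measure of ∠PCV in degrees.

∠PCV = 25°

1. ∠CVP = 95°  [S on VP, M on VC]
2. ∠CPV = 60°  [S on ray PV]
3. ∠PCV = 25°  [△VPC]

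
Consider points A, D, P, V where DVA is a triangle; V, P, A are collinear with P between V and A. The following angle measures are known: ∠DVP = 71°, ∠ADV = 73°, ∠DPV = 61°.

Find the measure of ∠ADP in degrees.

1. ∠AVD = 71°  [P on ray VA]
2. ∠DAV = 36°  [△DVA]
3. ∠APD = 119°  [linear pair at P on VA]
4. ∠DAP = 36°  [P on ray AV]
5. ∠ADP = 25°  [△DPA]

∠ADP = 25°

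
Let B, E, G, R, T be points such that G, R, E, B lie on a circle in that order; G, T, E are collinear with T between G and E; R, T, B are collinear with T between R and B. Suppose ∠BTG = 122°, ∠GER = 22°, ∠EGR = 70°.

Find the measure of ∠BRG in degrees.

∠BRG = 52°

1. ∠ETR = 122°  [vertical angles at T]
2. ∠GTR = 58°  [linear pair at T on GE]
3. ∠BRG = 52°  [△GTR]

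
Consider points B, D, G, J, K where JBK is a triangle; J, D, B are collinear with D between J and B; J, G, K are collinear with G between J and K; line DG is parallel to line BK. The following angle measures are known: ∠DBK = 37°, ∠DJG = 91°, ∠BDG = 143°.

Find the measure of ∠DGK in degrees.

1. ∠GDJ = 37°  [linear pair at D on JB]
2. ∠DGJ = 52°  [△JDG]
3. ∠DGK = 128°  [linear pair at G on JK]

∠DGK = 128°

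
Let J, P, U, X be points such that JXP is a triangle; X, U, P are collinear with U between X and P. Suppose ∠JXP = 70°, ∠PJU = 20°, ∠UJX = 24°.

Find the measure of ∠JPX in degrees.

∠JPX = 66°

1. ∠JXU = 70°  [U on ray XP]
2. ∠JUX = 86°  [△JXU]
3. ∠JUP = 94°  [linear pair at U on XP]
4. ∠JPU = 66°  [△JUP]
5. ∠JPX = 66°  [U on ray PX]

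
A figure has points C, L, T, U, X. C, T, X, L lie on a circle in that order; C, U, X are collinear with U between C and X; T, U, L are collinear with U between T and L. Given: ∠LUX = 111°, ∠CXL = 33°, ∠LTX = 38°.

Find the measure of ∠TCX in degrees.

1. ∠CUT = 111°  [vertical angles at U]
2. ∠CTL = 33°  [same arc CL]
3. ∠TCX = 36°  [△CUT]

∠TCX = 36°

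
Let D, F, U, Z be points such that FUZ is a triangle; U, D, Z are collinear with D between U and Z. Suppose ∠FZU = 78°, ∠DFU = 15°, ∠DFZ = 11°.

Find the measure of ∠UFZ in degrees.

∠UFZ = 26°

1. ∠DZF = 78°  [D on ray ZU]
2. ∠FDZ = 91°  [△FDZ]
3. ∠FDU = 89°  [linear pair at D on UZ]
4. ∠DUF = 76°  [△FUD]
5. ∠FUZ = 76°  [D on ray UZ]
6. ∠UFZ = 26°  [△FUZ]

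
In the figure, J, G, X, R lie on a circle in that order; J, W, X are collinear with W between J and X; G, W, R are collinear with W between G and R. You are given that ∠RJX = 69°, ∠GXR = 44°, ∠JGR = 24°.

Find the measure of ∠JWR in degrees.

1. ∠GJR = 136°  [cyclic JGXR, opposite ∠J+∠X]
2. ∠GRJ = 20°  [△JGR]
3. ∠JWR = 91°  [△JWR]

∠JWR = 91°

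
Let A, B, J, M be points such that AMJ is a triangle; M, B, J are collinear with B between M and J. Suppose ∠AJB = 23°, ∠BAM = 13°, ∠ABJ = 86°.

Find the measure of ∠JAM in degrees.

1. ∠AJM = 23°  [B on ray JM]
2. ∠ABM = 94°  [linear pair at B on MJ]
3. ∠AMB = 73°  [△AMB]
4. ∠AMJ = 73°  [B on ray MJ]
5. ∠JAM = 84°  [△AMJ]

∠JAM = 84°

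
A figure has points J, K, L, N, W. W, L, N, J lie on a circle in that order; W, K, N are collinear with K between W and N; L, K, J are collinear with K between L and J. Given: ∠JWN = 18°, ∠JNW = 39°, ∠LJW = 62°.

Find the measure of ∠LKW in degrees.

1. ∠JLN = 18°  [same arc NJ]
2. ∠LNW = 62°  [same arc WL]
3. ∠LKN = 100°  [△LKN]
4. ∠LKW = 80°  [linear pair at K on WN]

∠LKW = 80°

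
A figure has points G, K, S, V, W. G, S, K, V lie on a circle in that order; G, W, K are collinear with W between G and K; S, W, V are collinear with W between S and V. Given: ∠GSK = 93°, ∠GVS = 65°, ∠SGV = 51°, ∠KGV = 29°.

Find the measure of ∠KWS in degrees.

1. ∠GKS = 65°  [same arc GS]
2. ∠KSV = 29°  [same arc KV]
3. ∠KWS = 86°  [△SWK]

∠KWS = 86°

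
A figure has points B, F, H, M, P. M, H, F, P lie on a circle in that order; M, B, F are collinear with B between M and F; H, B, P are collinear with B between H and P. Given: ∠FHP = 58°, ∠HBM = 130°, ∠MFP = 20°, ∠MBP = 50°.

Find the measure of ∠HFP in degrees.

1. ∠FBP = 130°  [vertical angles at B]
2. ∠FPH = 30°  [△FBP]
3. ∠HFP = 92°  [△HFP]

∠HFP = 92°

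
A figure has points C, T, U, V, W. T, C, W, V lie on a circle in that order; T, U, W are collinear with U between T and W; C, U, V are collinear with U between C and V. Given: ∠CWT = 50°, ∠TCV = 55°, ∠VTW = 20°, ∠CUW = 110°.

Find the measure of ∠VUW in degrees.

1. ∠CVT = 50°  [same arc TC]
2. ∠TUV = 110°  [△TUV]
3. ∠VUW = 70°  [linear pair at U on TW]

∠VUW = 70°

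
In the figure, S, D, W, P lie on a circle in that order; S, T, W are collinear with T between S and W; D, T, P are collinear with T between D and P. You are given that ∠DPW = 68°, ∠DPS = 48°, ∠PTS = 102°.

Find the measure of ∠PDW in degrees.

1. ∠DWS = 48°  [same arc SD]
2. ∠DTW = 102°  [vertical angles at T]
3. ∠PDW = 30°  [△DTW]

∠PDW = 30°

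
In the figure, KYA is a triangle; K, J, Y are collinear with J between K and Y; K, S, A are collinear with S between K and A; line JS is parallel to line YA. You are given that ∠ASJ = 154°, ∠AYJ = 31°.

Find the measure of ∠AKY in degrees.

∠AKY = 123°

1. ∠JSK = 26°  [linear pair at S on KA]
2. ∠AYK = 31°  [J on ray YK]
3. ∠KAY = 26°  [JS∥YA, corresponding at S]
4. ∠AKY = 123°  [△KYA]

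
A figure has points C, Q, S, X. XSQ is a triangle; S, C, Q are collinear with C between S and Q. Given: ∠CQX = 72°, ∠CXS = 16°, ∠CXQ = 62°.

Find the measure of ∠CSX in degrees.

∠CSX = 30°

1. ∠QCX = 46°  [△XCQ]
2. ∠SCX = 134°  [linear pair at C on SQ]
3. ∠CSX = 30°  [△XSC]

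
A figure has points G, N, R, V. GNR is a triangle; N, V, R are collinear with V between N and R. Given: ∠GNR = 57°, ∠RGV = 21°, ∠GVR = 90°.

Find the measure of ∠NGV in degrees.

1. ∠GNV = 57°  [V on ray NR]
2. ∠GVN = 90°  [linear pair at V on NR]
3. ∠NGV = 33°  [△GNV]

∠NGV = 33°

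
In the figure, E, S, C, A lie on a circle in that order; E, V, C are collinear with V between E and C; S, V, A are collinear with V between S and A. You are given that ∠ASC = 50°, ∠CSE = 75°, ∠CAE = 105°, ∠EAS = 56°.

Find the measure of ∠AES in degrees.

∠AES = 99°

1. ∠AEC = 50°  [same arc CA]
2. ∠ACE = 25°  [△ECA]
3. ∠ASE = 25°  [same arc EA]
4. ∠AES = 99°  [△ESA]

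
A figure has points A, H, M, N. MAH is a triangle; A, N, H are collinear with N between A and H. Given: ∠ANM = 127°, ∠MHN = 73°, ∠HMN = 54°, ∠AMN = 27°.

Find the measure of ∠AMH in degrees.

1. ∠MAN = 26°  [△MAN]
2. ∠AHM = 73°  [N on ray HA]
3. ∠HAM = 26°  [N on ray AH]
4. ∠AMH = 81°  [△MAH]

∠AMH = 81°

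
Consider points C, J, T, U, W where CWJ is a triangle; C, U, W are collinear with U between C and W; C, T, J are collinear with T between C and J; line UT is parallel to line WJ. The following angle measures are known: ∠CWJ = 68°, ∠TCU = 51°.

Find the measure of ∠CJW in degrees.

∠CJW = 61°

1. ∠CUT = 68°  [UT∥WJ, corresponding at U]
2. ∠CTU = 61°  [△CUT]
3. ∠CJW = 61°  [UT∥WJ, corresponding at T]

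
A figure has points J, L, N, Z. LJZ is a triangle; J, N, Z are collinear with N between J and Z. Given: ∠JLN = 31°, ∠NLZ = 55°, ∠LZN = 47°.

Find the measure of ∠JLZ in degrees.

1. ∠LNZ = 78°  [△LNZ]
2. ∠JZL = 47°  [N on ray ZJ]
3. ∠JNL = 102°  [linear pair at N on JZ]
4. ∠LJN = 47°  [△LJN]
5. ∠LJZ = 47°  [N on ray JZ]
6. ∠JLZ = 86°  [△LJZ]

∠JLZ = 86°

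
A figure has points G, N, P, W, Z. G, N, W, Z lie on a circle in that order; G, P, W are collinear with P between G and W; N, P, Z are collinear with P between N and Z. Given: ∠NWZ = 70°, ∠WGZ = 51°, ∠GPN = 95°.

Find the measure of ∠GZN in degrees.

∠GZN = 44°

1. ∠WNZ = 51°  [same arc WZ]
2. ∠NPW = 85°  [linear pair at P on GW]
3. ∠GWN = 44°  [△NPW]
4. ∠GZN = 44°  [same arc GN]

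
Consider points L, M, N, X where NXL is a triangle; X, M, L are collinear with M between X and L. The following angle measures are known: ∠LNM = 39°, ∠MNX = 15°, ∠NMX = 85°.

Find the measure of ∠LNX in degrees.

∠LNX = 54°

1. ∠MXN = 80°  [△NXM]
2. ∠LMN = 95°  [linear pair at M on XL]
3. ∠LXN = 80°  [M on ray XL]
4. ∠MLN = 46°  [△NML]
5. ∠NLX = 46°  [M on ray LX]
6. ∠LNX = 54°  [△NXL]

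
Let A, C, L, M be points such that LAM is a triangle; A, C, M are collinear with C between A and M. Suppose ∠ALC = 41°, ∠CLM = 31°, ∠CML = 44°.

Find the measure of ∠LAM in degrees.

1. ∠LCM = 105°  [△LCM]
2. ∠ACL = 75°  [linear pair at C on AM]
3. ∠CAL = 64°  [△LAC]
4. ∠LAM = 64°  [C on ray AM]

∠LAM = 64°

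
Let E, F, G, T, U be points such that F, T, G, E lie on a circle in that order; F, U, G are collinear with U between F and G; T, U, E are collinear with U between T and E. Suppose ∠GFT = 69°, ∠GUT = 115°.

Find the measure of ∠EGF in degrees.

1. ∠GET = 69°  [same arc TG]
2. ∠EUF = 115°  [vertical angles at U]
3. ∠EUG = 65°  [linear pair at U on FG]
4. ∠EGF = 46°  [△GUE]

∠EGF = 46°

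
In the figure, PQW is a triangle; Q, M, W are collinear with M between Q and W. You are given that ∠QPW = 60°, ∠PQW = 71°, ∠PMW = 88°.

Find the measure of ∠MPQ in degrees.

∠MPQ = 17°

1. ∠MQP = 71°  [M on ray QW]
2. ∠PMQ = 92°  [linear pair at M on QW]
3. ∠MPQ = 17°  [△PQM]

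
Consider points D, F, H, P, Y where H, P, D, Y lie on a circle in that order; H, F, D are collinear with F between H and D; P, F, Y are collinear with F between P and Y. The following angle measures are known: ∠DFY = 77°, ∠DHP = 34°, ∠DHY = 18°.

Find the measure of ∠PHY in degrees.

∠PHY = 52°

1. ∠HFP = 77°  [vertical angles at F]
2. ∠HFY = 103°  [linear pair at F on HD]
3. ∠HPY = 69°  [△HFP]
4. ∠HYP = 59°  [△HFY]
5. ∠PHY = 52°  [△HPY]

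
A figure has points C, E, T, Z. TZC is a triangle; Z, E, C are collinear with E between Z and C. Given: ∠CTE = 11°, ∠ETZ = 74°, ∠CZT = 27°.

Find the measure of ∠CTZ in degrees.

∠CTZ = 85°

1. ∠EZT = 27°  [E on ray ZC]
2. ∠TEZ = 79°  [△TZE]
3. ∠CET = 101°  [linear pair at E on ZC]
4. ∠ECT = 68°  [△TEC]
5. ∠TCZ = 68°  [E on ray CZ]
6. ∠CTZ = 85°  [△TZC]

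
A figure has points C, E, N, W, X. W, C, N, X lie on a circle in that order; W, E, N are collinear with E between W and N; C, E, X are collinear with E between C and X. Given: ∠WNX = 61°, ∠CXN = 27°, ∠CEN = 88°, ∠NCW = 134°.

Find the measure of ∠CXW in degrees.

∠CXW = 19°

1. ∠CWN = 27°  [same arc CN]
2. ∠CNW = 19°  [△WCN]
3. ∠CXW = 19°  [same arc WC]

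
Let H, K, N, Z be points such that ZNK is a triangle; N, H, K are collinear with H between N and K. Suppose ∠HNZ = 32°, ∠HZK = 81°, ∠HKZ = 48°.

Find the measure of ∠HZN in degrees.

1. ∠KHZ = 51°  [△ZHK]
2. ∠NHZ = 129°  [linear pair at H on NK]
3. ∠HZN = 19°  [△ZNH]

∠HZN = 19°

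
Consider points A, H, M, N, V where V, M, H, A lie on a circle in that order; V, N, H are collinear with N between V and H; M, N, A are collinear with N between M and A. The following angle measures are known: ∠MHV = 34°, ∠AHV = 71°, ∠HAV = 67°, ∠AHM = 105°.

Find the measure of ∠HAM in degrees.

1. ∠AVH = 42°  [△VHA]
2. ∠AMH = 42°  [same arc HA]
3. ∠HAM = 33°  [△MHA]

∠HAM = 33°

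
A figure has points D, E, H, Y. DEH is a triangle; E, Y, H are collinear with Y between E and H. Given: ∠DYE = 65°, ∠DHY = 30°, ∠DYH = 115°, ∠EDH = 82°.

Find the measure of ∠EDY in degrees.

∠EDY = 47°

1. ∠DHE = 30°  [Y on ray HE]
2. ∠DEH = 68°  [△DEH]
3. ∠DEY = 68°  [Y on ray EH]
4. ∠EDY = 47°  [△DEY]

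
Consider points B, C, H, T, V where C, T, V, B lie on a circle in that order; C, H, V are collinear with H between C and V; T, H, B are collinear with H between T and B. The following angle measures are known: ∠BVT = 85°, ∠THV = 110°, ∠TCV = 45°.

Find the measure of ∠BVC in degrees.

1. ∠BHC = 110°  [vertical angles at H]
2. ∠TBV = 45°  [same arc TV]
3. ∠BHV = 70°  [linear pair at H on CV]
4. ∠BVC = 65°  [△VHB]

∠BVC = 65°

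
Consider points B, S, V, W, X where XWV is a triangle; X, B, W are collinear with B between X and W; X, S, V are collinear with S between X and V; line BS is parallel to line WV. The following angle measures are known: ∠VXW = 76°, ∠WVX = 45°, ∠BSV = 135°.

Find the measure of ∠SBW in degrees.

1. ∠VWX = 59°  [△XWV]
2. ∠SBX = 59°  [BS∥WV, corresponding at B]
3. ∠SBW = 121°  [linear pair at B on XW]

∠SBW = 121°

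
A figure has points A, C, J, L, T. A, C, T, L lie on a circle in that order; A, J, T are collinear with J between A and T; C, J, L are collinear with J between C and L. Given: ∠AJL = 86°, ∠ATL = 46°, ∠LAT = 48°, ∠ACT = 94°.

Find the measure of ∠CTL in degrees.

1. ∠LJT = 94°  [linear pair at J on AT]
2. ∠CLT = 40°  [△TJL]
3. ∠LCT = 48°  [same arc TL]
4. ∠CTL = 92°  [△CTL]

∠CTL = 92°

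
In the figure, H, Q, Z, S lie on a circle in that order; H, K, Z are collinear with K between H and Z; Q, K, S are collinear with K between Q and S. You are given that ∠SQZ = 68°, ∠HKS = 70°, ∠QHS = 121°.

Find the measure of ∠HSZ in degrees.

∠HSZ = 95°

1. ∠SHZ = 68°  [same arc ZS]
2. ∠HSQ = 42°  [△HKS]
3. ∠HQS = 17°  [△HQS]
4. ∠HZS = 17°  [same arc HS]
5. ∠HSZ = 95°  [△HZS]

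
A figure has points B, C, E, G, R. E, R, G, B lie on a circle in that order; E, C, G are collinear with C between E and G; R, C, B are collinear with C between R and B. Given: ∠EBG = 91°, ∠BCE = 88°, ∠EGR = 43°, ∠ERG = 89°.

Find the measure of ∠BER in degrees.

∠BER = 97°

1. ∠GCR = 88°  [vertical angles at C]
2. ∠EBR = 43°  [same arc ER]
3. ∠GER = 48°  [△ERG]
4. ∠ECR = 92°  [linear pair at C on EG]
5. ∠BRE = 40°  [△ECR]
6. ∠BER = 97°  [△ERB]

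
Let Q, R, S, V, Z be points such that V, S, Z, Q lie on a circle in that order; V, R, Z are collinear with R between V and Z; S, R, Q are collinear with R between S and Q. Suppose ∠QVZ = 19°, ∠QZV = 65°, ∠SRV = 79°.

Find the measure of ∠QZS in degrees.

1. ∠QSZ = 19°  [same arc ZQ]
2. ∠QRZ = 79°  [vertical angles at R]
3. ∠SQZ = 36°  [△ZRQ]
4. ∠QZS = 125°  [△SZQ]

∠QZS = 125°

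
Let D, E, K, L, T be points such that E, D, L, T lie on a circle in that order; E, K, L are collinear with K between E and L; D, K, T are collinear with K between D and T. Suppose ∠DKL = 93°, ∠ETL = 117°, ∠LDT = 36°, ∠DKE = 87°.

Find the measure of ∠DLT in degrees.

∠DLT = 78°

1. ∠LET = 36°  [same arc LT]
2. ∠LKT = 87°  [vertical angles at K]
3. ∠ELT = 27°  [△ELT]
4. ∠DTL = 66°  [△LKT]
5. ∠DLT = 78°  [△DLT]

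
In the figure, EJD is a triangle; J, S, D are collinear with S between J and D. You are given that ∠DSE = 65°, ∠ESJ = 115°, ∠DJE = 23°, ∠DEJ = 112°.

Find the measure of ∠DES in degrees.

1. ∠EDJ = 45°  [△EJD]
2. ∠EDS = 45°  [S on ray DJ]
3. ∠DES = 70°  [△ESD]

∠DES = 70°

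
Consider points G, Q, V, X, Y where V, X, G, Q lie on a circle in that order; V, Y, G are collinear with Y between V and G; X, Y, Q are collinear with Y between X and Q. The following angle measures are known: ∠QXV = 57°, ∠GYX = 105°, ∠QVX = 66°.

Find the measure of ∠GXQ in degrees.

∠GXQ = 18°

1. ∠VQX = 57°  [△VXQ]
2. ∠VGX = 57°  [same arc VX]
3. ∠GXQ = 18°  [△XYG]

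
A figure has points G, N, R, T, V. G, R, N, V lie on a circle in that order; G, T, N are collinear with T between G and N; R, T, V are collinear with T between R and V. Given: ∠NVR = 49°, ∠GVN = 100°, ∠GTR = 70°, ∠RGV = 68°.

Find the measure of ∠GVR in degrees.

1. ∠NGR = 49°  [same arc RN]
2. ∠GRV = 61°  [△GTR]
3. ∠GVR = 51°  [△GRV]

∠GVR = 51°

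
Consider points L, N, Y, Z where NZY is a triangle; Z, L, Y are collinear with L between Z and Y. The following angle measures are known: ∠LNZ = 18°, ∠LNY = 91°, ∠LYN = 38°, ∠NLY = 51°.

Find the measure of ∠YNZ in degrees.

1. ∠NYZ = 38°  [L on ray YZ]
2. ∠NLZ = 129°  [linear pair at L on ZY]
3. ∠LZN = 33°  [△NZL]
4. ∠NZY = 33°  [L on ray ZY]
5. ∠YNZ = 109°  [△NZY]

∠YNZ = 109°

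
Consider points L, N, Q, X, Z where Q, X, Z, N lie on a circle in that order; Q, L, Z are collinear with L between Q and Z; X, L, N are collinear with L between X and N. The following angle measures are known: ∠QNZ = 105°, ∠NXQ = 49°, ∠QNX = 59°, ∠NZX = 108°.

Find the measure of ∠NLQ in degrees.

∠NLQ = 95°

1. ∠NZQ = 49°  [same arc QN]
2. ∠NQZ = 26°  [△QZN]
3. ∠NLQ = 95°  [△QLN]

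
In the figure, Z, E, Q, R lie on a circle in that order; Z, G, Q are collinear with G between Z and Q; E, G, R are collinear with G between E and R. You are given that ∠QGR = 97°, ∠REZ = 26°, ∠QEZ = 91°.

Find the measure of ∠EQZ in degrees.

1. ∠EGZ = 97°  [vertical angles at G]
2. ∠EZQ = 57°  [△ZGE]
3. ∠EQZ = 32°  [△ZEQ]

∠EQZ = 32°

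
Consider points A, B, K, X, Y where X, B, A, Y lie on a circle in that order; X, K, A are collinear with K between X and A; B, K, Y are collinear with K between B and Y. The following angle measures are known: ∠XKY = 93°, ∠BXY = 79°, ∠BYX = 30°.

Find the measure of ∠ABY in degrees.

1. ∠AKB = 93°  [vertical angles at K]
2. ∠BAX = 30°  [same arc XB]
3. ∠ABY = 57°  [△BKA]

∠ABY = 57°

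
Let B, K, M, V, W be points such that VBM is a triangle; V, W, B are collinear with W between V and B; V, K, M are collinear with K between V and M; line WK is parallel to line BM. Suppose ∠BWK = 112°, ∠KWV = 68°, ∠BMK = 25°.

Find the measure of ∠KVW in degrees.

1. ∠MBV = 68°  [WK∥BM, corresponding at W]
2. ∠BMV = 25°  [K on ray MV]
3. ∠BVM = 87°  [△VBM]
4. ∠KVW = 87°  [W on VB, K on VM]

∠KVW = 87°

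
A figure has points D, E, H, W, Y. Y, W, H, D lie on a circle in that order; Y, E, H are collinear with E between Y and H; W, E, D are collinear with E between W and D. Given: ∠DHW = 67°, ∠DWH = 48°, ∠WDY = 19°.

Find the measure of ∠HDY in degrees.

1. ∠HDW = 65°  [△WHD]
2. ∠WHY = 19°  [same arc YW]
3. ∠HYW = 65°  [same arc WH]
4. ∠HWY = 96°  [△YWH]
5. ∠HDY = 84°  [cyclic YWHD, opposite ∠W+∠D]

∠HDY = 84°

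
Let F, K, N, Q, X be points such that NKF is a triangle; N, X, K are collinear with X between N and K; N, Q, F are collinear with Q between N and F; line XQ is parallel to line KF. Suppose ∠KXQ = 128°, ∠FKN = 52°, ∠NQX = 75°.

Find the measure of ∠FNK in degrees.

∠FNK = 53°

1. ∠NXQ = 52°  [linear pair at X on NK]
2. ∠QNX = 53°  [△NXQ]
3. ∠FNK = 53°  [X on NK, Q on NF]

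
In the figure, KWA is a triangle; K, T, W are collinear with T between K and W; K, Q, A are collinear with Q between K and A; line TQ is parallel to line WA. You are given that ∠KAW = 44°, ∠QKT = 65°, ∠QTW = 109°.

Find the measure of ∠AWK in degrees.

1. ∠KQT = 44°  [TQ∥WA, corresponding at Q]
2. ∠KTQ = 71°  [△KTQ]
3. ∠AWK = 71°  [TQ∥WA, corresponding at T]

∠AWK = 71°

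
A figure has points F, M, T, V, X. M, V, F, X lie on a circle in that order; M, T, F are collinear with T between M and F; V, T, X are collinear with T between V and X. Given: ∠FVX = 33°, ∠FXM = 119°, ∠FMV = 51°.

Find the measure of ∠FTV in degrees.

∠FTV = 79°

1. ∠FVM = 61°  [cyclic MVFX, opposite ∠V+∠X]
2. ∠MFV = 68°  [△MVF]
3. ∠FTV = 79°  [△VTF]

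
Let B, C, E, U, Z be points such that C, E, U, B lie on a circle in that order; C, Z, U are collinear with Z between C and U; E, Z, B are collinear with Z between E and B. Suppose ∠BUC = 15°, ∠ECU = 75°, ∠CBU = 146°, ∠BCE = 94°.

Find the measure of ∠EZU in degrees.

∠EZU = 90°

1. ∠BEC = 15°  [same arc CB]
2. ∠CZE = 90°  [△CZE]
3. ∠EZU = 90°  [linear pair at Z on CU]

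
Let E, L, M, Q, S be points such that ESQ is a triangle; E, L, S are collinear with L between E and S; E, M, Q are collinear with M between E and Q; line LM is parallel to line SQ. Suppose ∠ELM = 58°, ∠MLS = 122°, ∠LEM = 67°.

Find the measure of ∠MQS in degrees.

1. ∠EML = 55°  [△ELM]
2. ∠LMQ = 125°  [linear pair at M on EQ]
3. ∠MQS = 55°  [LM∥SQ, co-interior at Q–M]

∠MQS = 55°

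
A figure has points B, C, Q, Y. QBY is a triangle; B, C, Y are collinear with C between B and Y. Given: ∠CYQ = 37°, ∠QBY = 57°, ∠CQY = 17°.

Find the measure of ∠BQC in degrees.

∠BQC = 69°

1. ∠QCY = 126°  [△QCY]
2. ∠CBQ = 57°  [C on ray BY]
3. ∠BCQ = 54°  [linear pair at C on BY]
4. ∠BQC = 69°  [△QBC]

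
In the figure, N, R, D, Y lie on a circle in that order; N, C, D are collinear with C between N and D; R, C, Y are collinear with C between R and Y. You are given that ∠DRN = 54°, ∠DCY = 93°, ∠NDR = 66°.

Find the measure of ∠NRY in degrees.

∠NRY = 27°

1. ∠DNR = 60°  [△NRD]
2. ∠NCR = 93°  [vertical angles at C]
3. ∠NRY = 27°  [△NCR]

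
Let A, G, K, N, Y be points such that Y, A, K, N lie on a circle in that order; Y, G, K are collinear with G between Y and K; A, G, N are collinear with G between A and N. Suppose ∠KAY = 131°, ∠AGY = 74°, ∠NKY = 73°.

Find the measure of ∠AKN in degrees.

∠AKN = 89°

1. ∠KNY = 49°  [cyclic YAKN, opposite ∠A+∠N]
2. ∠KGN = 74°  [vertical angles at G]
3. ∠KYN = 58°  [△YKN]
4. ∠ANK = 33°  [△KGN]
5. ∠KAN = 58°  [same arc KN]
6. ∠AKN = 89°  [△AKN]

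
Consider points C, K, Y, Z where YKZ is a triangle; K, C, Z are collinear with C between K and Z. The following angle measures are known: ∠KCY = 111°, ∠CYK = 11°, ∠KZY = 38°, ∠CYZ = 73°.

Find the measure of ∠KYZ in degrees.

1. ∠CKY = 58°  [△YKC]
2. ∠YKZ = 58°  [C on ray KZ]
3. ∠KYZ = 84°  [△YKZ]

∠KYZ = 84°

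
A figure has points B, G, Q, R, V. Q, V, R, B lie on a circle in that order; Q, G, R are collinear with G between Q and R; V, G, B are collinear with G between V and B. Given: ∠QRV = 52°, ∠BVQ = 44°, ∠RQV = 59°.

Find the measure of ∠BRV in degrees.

1. ∠QBV = 52°  [same arc QV]
2. ∠BQV = 84°  [△QVB]
3. ∠BRV = 96°  [cyclic QVRB, opposite ∠Q+∠R]

∠BRV = 96°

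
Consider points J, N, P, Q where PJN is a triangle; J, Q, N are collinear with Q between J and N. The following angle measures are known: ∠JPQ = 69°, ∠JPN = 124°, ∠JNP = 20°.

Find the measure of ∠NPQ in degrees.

∠NPQ = 55°

1. ∠NJP = 36°  [△PJN]
2. ∠PNQ = 20°  [Q on ray NJ]
3. ∠PJQ = 36°  [Q on ray JN]
4. ∠JQP = 75°  [△PJQ]
5. ∠NQP = 105°  [linear pair at Q on JN]
6. ∠NPQ = 55°  [△PQN]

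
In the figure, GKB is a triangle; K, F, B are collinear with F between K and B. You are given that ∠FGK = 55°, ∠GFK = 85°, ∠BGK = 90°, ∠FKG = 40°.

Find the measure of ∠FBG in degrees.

∠FBG = 50°

1. ∠BKG = 40°  [F on ray KB]
2. ∠GBK = 50°  [△GKB]
3. ∠FBG = 50°  [F on ray BK]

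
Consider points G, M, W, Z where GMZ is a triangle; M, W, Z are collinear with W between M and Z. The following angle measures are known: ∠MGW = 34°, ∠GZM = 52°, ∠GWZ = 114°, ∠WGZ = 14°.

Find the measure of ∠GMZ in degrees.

1. ∠GWM = 66°  [linear pair at W on MZ]
2. ∠GMW = 80°  [△GMW]
3. ∠GMZ = 80°  [W on ray MZ]

∠GMZ = 80°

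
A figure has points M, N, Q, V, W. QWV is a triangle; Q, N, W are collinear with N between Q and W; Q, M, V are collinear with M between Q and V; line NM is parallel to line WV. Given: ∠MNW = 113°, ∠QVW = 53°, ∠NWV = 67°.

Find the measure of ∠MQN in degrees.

1. ∠MNQ = 67°  [linear pair at N on QW]
2. ∠NMQ = 53°  [NM∥WV, corresponding at M]
3. ∠MQN = 60°  [△QNM]

∠MQN = 60°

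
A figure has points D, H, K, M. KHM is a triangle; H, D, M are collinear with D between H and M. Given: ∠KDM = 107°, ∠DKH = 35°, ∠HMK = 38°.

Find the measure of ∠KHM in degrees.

∠KHM = 72°

1. ∠HDK = 73°  [linear pair at D on HM]
2. ∠DHK = 72°  [△KHD]
3. ∠KHM = 72°  [D on ray HM]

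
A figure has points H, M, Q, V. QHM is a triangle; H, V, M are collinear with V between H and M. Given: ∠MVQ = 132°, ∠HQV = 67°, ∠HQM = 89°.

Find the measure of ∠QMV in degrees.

∠QMV = 26°

1. ∠HVQ = 48°  [linear pair at V on HM]
2. ∠QHV = 65°  [△QHV]
3. ∠MHQ = 65°  [V on ray HM]
4. ∠HMQ = 26°  [△QHM]
5. ∠QMV = 26°  [V on ray MH]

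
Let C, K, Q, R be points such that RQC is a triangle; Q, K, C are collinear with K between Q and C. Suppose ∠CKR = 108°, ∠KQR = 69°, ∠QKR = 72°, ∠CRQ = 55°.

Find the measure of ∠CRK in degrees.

∠CRK = 16°

1. ∠CQR = 69°  [K on ray QC]
2. ∠QCR = 56°  [△RQC]
3. ∠KCR = 56°  [K on ray CQ]
4. ∠CRK = 16°  [△RKC]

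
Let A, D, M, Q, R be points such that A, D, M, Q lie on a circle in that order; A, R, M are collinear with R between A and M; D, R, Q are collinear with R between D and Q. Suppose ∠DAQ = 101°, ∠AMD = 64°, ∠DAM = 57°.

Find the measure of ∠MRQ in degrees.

∠MRQ = 108°

1. ∠AQD = 64°  [same arc AD]
2. ∠DQM = 57°  [same arc DM]
3. ∠ADQ = 15°  [△ADQ]
4. ∠AMQ = 15°  [same arc AQ]
5. ∠MRQ = 108°  [△MRQ]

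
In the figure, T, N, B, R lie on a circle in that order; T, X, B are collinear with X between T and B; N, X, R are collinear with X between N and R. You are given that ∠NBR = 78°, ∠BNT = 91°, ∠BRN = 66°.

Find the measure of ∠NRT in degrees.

∠NRT = 23°

1. ∠BTN = 66°  [same arc NB]
2. ∠NBT = 23°  [△TNB]
3. ∠NRT = 23°  [same arc TN]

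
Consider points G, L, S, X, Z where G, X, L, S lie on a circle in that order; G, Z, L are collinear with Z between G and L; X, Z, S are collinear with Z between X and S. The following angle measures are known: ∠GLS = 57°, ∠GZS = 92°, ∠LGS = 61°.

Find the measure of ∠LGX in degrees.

∠LGX = 35°

1. ∠GSL = 62°  [△GLS]
2. ∠LZX = 92°  [vertical angles at Z]
3. ∠LXS = 61°  [same arc LS]
4. ∠GXL = 118°  [cyclic GXLS, opposite ∠X+∠S]
5. ∠GLX = 27°  [△XZL]
6. ∠LGX = 35°  [△GXL]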